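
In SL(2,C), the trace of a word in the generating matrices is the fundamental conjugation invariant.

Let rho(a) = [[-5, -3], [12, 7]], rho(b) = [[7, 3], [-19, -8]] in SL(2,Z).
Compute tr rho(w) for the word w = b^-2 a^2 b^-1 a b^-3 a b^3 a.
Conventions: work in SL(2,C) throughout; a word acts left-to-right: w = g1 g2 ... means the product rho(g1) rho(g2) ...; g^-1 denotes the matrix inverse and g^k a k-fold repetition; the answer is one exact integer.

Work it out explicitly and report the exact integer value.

-52

rho(b^-1) = [[-8, -3], [19, 7]]
... * rho(b^-1) = [[-8, -3], [19, 7]]  ->  [[7, 3], [-19, -8]]
... * rho(a) = [[-5, -3], [12, 7]]  ->  [[1, 0], [-1, 1]]
... * rho(a) = [[-5, -3], [12, 7]]  ->  [[-5, -3], [17, 10]]
... * rho(b^-1) = [[-8, -3], [19, 7]]  ->  [[-17, -6], [54, 19]]
... * rho(a) = [[-5, -3], [12, 7]]  ->  [[13, 9], [-42, -29]]
... * rho(b^-1) = [[-8, -3], [19, 7]]  ->  [[67, 24], [-215, -77]]
... * rho(b^-1) = [[-8, -3], [19, 7]]  ->  [[-80, -33], [257, 106]]
... * rho(b^-1) = [[-8, -3], [19, 7]]  ->  [[13, 9], [-42, -29]]
... * rho(a) = [[-5, -3], [12, 7]]  ->  [[43, 24], [-138, -77]]
... * rho(b) = [[7, 3], [-19, -8]]  ->  [[-155, -63], [497, 202]]
... * rho(b) = [[7, 3], [-19, -8]]  ->  [[112, 39], [-359, -125]]
... * rho(b) = [[7, 3], [-19, -8]]  ->  [[43, 24], [-138, -77]]
... * rho(a) = [[-5, -3], [12, 7]]  ->  [[73, 39], [-234, -125]]
tr = 73 + -125 = -52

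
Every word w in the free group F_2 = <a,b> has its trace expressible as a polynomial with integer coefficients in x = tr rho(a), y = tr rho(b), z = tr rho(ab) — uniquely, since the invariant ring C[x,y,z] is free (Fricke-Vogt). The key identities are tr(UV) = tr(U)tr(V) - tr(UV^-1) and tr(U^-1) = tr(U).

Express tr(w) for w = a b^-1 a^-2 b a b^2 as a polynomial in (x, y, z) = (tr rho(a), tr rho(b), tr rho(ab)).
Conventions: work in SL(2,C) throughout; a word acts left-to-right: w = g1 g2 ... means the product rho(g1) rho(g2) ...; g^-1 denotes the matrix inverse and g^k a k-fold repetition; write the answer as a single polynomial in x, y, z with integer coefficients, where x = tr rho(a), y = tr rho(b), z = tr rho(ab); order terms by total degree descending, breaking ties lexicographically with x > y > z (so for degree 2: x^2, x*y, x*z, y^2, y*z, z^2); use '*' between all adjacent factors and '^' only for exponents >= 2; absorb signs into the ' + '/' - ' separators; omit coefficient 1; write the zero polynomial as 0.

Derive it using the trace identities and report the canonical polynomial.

-x^2*y^2*z^2 + 2*x^3*y*z + x*y^3*z + x*y*z^3 - x^4 - x^2*y^2 - x^2*z^2 - 4*x*y*z + 4*x^2 + y^2 - 2

tr(a b^2) = tr(b)*tr(a b) - tr(a) = y*z - x
tr(b a b^2) = tr(b)*tr(a b^2) - tr(a b) = y^2*z - x*y - z
tr(a b a b) = tr(b a)*tr(b a) - tr(1) = z^2 - 2
so tr(a b a) = tr(a)*tr(b a) - tr(b) = x*z - y
tr(a b^2 a b) = tr(b)*tr(a b a b) - tr(a b a) = y*z^2 - x*z - y
so tr(a^2) = tr(a)*tr(a) - tr(1) = x^2 - 2
tr(a b^2 a) = tr(b)*tr(a^2 b) - tr(a^2) = x*y*z - x^2 - y^2 + 2
so tr(b a b^2 a b) = tr(b)*tr(a b^2 a b) - tr(a b^2 a) = y^2*z^2 - 2*x*y*z + x^2 - 2
so tr(a b a b a b) = tr(b a b a)*tr(b a) - tr(a b) = z^3 - 3*z
tr(a b a b a) = tr(a)*tr(b a b a) - tr(b a b) = x*z^2 - y*z - x
tr(b a b^2 a b a) = tr(b)*tr(a b a b a b) - tr(a b a b a) = y*z^3 - x*z^2 - 2*y*z + x
tr(a^-1 b a b^2 a b) = tr(b a b^2 a b)*tr(a) - tr(b a b^2 a b a) = x*y^2*z^2 - 2*x^2*y*z - y*z^3 + x^3 + x*z^2 + 2*y*z - 3*x
tr(b a b^2 a b^-1 a^-1) = tr(a^-1 b a b^2 a)*tr(b) - tr(a^-1 b a b^2 a b) = -x*y^2*z^2 + 2*x^2*y*z + y^3*z + y*z^3 - x^3 - x*y^2 - x*z^2 - 3*y*z + 3*x
tr(a b^-1 a^-2 b a b^2) = tr(b a b^2 a b^-1 a^-1)*tr(a) - tr(b a b^2 a b^-1) = -x^2*y^2*z^2 + 2*x^3*y*z + x*y^3*z + x*y*z^3 - x^4 - x^2*y^2 - x^2*z^2 - 4*x*y*z + 4*x^2 + y^2 - 2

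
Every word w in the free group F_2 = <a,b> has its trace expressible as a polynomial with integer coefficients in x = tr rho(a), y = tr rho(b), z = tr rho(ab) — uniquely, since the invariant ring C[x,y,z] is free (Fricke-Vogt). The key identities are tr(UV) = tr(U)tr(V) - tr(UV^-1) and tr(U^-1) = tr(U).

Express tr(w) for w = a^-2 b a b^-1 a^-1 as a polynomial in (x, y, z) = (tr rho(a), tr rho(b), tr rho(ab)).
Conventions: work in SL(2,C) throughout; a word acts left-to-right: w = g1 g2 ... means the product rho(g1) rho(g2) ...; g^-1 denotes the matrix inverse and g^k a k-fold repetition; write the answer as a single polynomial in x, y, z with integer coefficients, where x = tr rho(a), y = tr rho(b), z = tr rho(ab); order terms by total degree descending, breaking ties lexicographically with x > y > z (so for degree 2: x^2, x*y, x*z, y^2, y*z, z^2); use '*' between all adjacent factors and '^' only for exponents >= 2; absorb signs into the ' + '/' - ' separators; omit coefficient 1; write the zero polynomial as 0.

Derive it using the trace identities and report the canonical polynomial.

next, tr(a^-1 b) = tr(b) * tr(a) - tr(b a)   [inverse elimination on a] = x*y - z
tr(a^-2 b) = tr(a^-1 b) * tr(a) - tr(a^-1 b a)   [inverse elimination on a] = x^2*y - x*z - y
tr(b a b) = tr(b) * tr(a b) - tr(a)   [square of b] = y*z - x
and tr(b a b a) = tr(a b) * tr(a b) - tr(1)   [split at a repeated a] = z^2 - 2
and tr(a^-1 b a b) = tr(b a b) * tr(a) - tr(b a b a)   [inverse elimination on a] = x*y*z - x^2 - z^2 + 2
next, tr(b a b a^-2) = tr(a^-1 b a b) * tr(a) - tr(a^-1 b a b a)   [inverse elimination on a] = x^2*y*z - x^3 - x*z^2 - y*z + 3*x
next, tr(a^-3 b a b) = tr(b a b a^-2) * tr(a) - tr(b a b a^-1)   [inverse elimination on a] = x^3*y*z - x^4 - x^2*z^2 - 2*x*y*z + 4*x^2 + z^2 - 2
and tr(a^-2 b a b^-1 a^-1) = tr(a^-3 b a) * tr(b) - tr(a^-3 b a b)   [inverse elimination on b] = -x^3*y*z + x^4 + x^2*y^2 + x^2*z^2 + x*y*z - 4*x^2 - y^2 - z^2 + 2

-x^3*y*z + x^4 + x^2*y^2 + x^2*z^2 + x*y*z - 4*x^2 - y^2 - z^2 + 2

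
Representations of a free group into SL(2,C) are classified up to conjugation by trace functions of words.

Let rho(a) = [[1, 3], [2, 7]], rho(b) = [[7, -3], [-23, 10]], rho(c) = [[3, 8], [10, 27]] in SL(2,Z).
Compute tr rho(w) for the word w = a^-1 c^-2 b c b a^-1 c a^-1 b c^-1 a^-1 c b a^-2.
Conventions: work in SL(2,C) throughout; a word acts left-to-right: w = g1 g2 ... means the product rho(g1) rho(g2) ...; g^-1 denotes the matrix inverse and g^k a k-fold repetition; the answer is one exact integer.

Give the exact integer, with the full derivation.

rho(a^-1) = [[7, -3], [-2, 1]]
... * rho(c^-1) = [[27, -8], [-10, 3]]  ->  [[219, -65], [-64, 19]]
... * rho(c^-1) = [[27, -8], [-10, 3]]  ->  [[6563, -1947], [-1918, 569]]
... * rho(b) = [[7, -3], [-23, 10]]  ->  [[90722, -39159], [-26513, 11444]]
... * rho(c) = [[3, 8], [10, 27]]  ->  [[-119424, -331517], [34901, 96884]]
... * rho(b) = [[7, -3], [-23, 10]]  ->  [[6788923, -2956898], [-1984025, 864137]]
... * rho(a^-1) = [[7, -3], [-2, 1]]  ->  [[53436257, -23323667], [-15616449, 6816212]]
... * rho(c) = [[3, 8], [10, 27]]  ->  [[-72927899, -202248953], [21312773, 59106132]]
... * rho(a^-1) = [[7, -3], [-2, 1]]  ->  [[-105997387, 16534744], [30977147, -4832187]]
... * rho(b) = [[7, -3], [-23, 10]]  ->  [[-1122280821, 483339601], [327980330, -141253311]]
... * rho(c^-1) = [[27, -8], [-10, 3]]  ->  [[-35134978177, 10428265371], [10268002020, -3047602573]]
... * rho(a^-1) = [[7, -3], [-2, 1]]  ->  [[-266801377981, 115833199902], [77971219286, -33851608633]]
... * rho(c) = [[3, 8], [10, 27]]  ->  [[357927865077, 993085373506], [-104602428472, -290223678803]]
... * rho(b) = [[7, -3], [-23, 10]]  ->  [[-20335468535099, 8857070139829], [5942927613165, -2588429502614]]
... * rho(a^-1) = [[7, -3], [-2, 1]]  ->  [[-160062420025351, 69863475745126], [46777352297383, -20417212342109]]
... * rho(a^-1) = [[7, -3], [-2, 1]]  ->  [[-1260163891667709, 550050735821179], [368275890765899, -160749269234258]]
tr = -1260163891667709 + -160749269234258 = -1420913160901967

-1420913160901967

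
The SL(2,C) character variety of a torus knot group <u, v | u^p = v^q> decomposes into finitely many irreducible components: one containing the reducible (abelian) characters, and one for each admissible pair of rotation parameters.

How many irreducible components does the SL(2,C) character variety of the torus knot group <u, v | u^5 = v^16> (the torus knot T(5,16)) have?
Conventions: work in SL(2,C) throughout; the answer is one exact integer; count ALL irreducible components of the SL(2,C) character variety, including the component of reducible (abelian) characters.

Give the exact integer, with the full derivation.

For T(5,16): irreducibility forces the central element u^5 = v^16 to one of +I, -I.
So on each irreducible component the traces are pinned: tr(u) = 2*cos(pi*alpha/5) with 1 <= alpha <= 4, tr(v) = 2*cos(pi*beta/16) with 1 <= beta <= 15.
u^5 = (-1)^alpha I and v^16 = (-1)^beta I must agree, so alpha and beta have equal parity.
count pairs: odd alpha (2 choices) x odd beta (8), plus even alpha (2) x even beta (7): 2*8 + 2*7 = 30.
components with irreducible characters: 30; plus the single component of reducible (abelian) characters: total 31.

31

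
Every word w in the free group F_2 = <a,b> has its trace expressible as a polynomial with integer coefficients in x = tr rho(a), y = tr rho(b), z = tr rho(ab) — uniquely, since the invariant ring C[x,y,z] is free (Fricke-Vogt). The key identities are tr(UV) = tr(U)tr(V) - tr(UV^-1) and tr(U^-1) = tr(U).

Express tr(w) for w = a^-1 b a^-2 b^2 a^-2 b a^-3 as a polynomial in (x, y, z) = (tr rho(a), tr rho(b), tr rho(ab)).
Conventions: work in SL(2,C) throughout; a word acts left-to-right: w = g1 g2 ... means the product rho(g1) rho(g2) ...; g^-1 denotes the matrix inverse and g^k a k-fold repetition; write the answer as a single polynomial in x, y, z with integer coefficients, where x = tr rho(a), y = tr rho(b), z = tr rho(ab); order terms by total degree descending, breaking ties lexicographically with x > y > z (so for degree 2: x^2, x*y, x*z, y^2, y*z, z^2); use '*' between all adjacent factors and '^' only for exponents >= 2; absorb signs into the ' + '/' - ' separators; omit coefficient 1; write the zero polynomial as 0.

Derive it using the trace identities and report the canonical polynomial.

so trace(b^2) = trace(b)*trace(b) - trace(1) = y^2 - 2
trace(b^3) = trace(b)*trace(b^2) - trace(b) = y^3 - 3*y
trace(b^4) = trace(b)*trace(b^3) - trace(b^2) = y^4 - 4*y^2 + 2
so trace(a b^2) = trace(b)*trace(a b) - trace(a) = y*z - x
reduce: trace(b^2 a b) = trace(b)*trace(a b^2) - trace(a b) = y^2*z - x*y - z
trace(b^4 a) = trace(b)*trace(b^2 a b) - trace(b^2 a) = y^3*z - x*y^2 - 2*y*z + x
reduce: trace(b a^-1 b^3) = trace(b^4)*trace(a) - trace(b^4 a) = x*y^4 - y^3*z - 3*x*y^2 + 2*y*z + x
trace(a b a b) = trace(b a)*trace(b a) - trace(1) = z^2 - 2
trace(a b a) = trace(a)*trace(b a) - trace(b) = x*z - y
reduce: trace(a b a b^2) = trace(b)*trace(a b a b) - trace(a b a) = y*z^2 - x*z - y
trace(b^3 a b a) = trace(b)*trace(a b a b^2) - trace(a b a b) = y^2*z^2 - x*y*z - y^2 - z^2 + 2
so trace(b a^-1 b^3 a) = trace(b^3 a b)*trace(a) - trace(b^3 a b a) = x*y^3*z - x^2*y^2 - y^2*z^2 - x*y*z + x^2 + y^2 + z^2 - 2
reduce: trace(b^3 a^-1 b a^-1) = trace(b a^-1 b^3)*trace(a) - trace(b a^-1 b^3 a) = x^2*y^4 - 2*x*y^3*z - 2*x^2*y^2 + y^2*z^2 + 3*x*y*z - y^2 - z^2 + 2
reduce: trace(a^-1 b^3 a^-1 b a^-1) = trace(b^3 a^-1 b a^-1)*trace(a) - trace(b^3 a^-1 b) = x^3*y^4 - 2*x^2*y^3*z - 2*x^3*y^2 - x*y^4 + x*y^2*z^2 + 3*x^2*y*z + y^3*z + 2*x*y^2 - x*z^2 - 2*y*z + x
trace(b^3 a^-1 b a^-3) = trace(a^-1 b^3 a^-1 b a^-1)*trace(a) - trace(a^-1 b^3 a^-1 b) = x^4*y^4 - 2*x^3*y^3*z - 2*x^4*y^2 - 2*x^2*y^4 + x^2*y^2*z^2 + 3*x^3*y*z + 3*x*y^3*z + 4*x^2*y^2 - x^2*z^2 - y^2*z^2 - 5*x*y*z + x^2 + y^2 + z^2 - 2
so trace(b a^-4 b^3 a^-1) = trace(b^3 a^-1 b a^-3)*trace(a) - trace(b^3 a^-1 b a^-2) = x^5*y^4 - 2*x^4*y^3*z - 2*x^5*y^2 - 3*x^3*y^4 + x^3*y^2*z^2 + 3*x^4*y*z + 5*x^2*y^3*z + 6*x^3*y^2 - x^3*z^2 + x*y^4 - 2*x*y^2*z^2 - 8*x^2*y*z - y^3*z + x^3 - x*y^2 + 2*x*z^2 + 2*y*z - 3*x
trace(a^-1 b^4 a^-1) = trace(b^4 a^-1)*trace(a) - trace(b^4) = x^2*y^4 - x*y^3*z - 3*x^2*y^2 - y^4 + 2*x*y*z + x^2 + 4*y^2 - 2
trace(a^-2 b^4 a^-1) = trace(a^-1 b^4 a^-1)*trace(a) - trace(a^-1 b^4) = x^3*y^4 - x^2*y^3*z - 3*x^3*y^2 - 2*x*y^4 + 2*x^2*y*z + y^3*z + x^3 + 7*x*y^2 - 2*y*z - 3*x
trace(b a^-4 b^3) = trace(a^-2 b^4 a^-1)*trace(a) - trace(a^-2 b^4) = x^4*y^4 - x^3*y^3*z - 3*x^4*y^2 - 3*x^2*y^4 + 2*x^3*y*z + 2*x*y^3*z + x^4 + 10*x^2*y^2 + y^4 - 4*x*y*z - 4*x^2 - 4*y^2 + 2
so trace(b^2 a^-2 b a^-4 b) = trace(b a^-4 b^3 a^-1)*trace(a) - trace(b a^-4 b^3) = x^6*y^4 - 2*x^5*y^3*z - 2*x^6*y^2 - 4*x^4*y^4 + x^4*y^2*z^2 + 3*x^5*y*z + 6*x^3*y^3*z + 9*x^4*y^2 - x^4*z^2 + 4*x^2*y^4 - 2*x^2*y^2*z^2 - 10*x^3*y*z - 3*x*y^3*z - 11*x^2*y^2 + 2*x^2*z^2 - y^4 + 6*x*y*z + x^2 + 4*y^2 - 2
so trace(a^-1 b a b^3) = trace(b a b^3)*trace(a) - trace(b a b^3 a) = x*y^3*z - x^2*y^2 - y^2*z^2 - x*y*z + x^2 + y^2 + z^2 - 2
trace(a^-1 b a b^3 a^-1) = trace(a^-1 b a b^3)*trace(a) - trace(a^-1 b a b^3 a) = x^2*y^3*z - x^3*y^2 - x*y^2*z^2 - x^2*y*z - y^3*z + x^3 + 2*x*y^2 + x*z^2 + 2*y*z - 3*x
reduce: trace(a^-3 b a b^3) = trace(a^-1 b a b^3 a^-1)*trace(a) - trace(a^-1 b a b^3) = x^3*y^3*z - x^4*y^2 - x^2*y^2*z^2 - x^3*y*z - 2*x*y^3*z + x^4 + 3*x^2*y^2 + x^2*z^2 + y^2*z^2 + 3*x*y*z - 4*x^2 - y^2 - z^2 + 2
reduce: trace(b a^-4 b a b^2) = trace(a^-3 b a b^3)*trace(a) - trace(a^-3 b a b^3 a) = x^4*y^3*z - x^5*y^2 - x^3*y^2*z^2 - x^4*y*z - 3*x^2*y^3*z + x^5 + 4*x^3*y^2 + x^3*z^2 + 2*x*y^2*z^2 + 4*x^2*y*z + y^3*z - 5*x^3 - 3*x*y^2 - 2*x*z^2 - 2*y*z + 5*x
reduce: trace(a^2) = trace(a)*trace(a) - trace(1) = x^2 - 2
trace(a b^2 a) = trace(b)*trace(a^2 b) - trace(a^2) = x*y*z - x^2 - y^2 + 2
so trace(b a b^2 a b) = trace(b)*trace(a b^2 a b) - trace(a b^2 a) = y^2*z^2 - 2*x*y*z + x^2 - 2
reduce: trace(a b a b a b) = trace(a b a b)*trace(a b) - trace(b a) = z^3 - 3*z
so trace(a b a b a) = trace(a)*trace(b a b a) - trace(b a b) = x*z^2 - y*z - x
trace(b a b^2 a b a) = trace(b)*trace(a b a b a b) - trace(a b a b a) = y*z^3 - x*z^2 - 2*y*z + x
reduce: trace(a^-1 b a b^2 a b) = trace(b a b^2 a b)*trace(a) - trace(b a b^2 a b a) = x*y^2*z^2 - 2*x^2*y*z - y*z^3 + x^3 + x*z^2 + 2*y*z - 3*x
so trace(a^-1 b a b^2 a b a^-1) = trace(a^-1 b a b^2 a b)*trace(a) - trace(a^-1 b a b^2 a b a) = x^2*y^2*z^2 - 2*x^3*y*z - x*y*z^3 + x^4 + x^2*z^2 - y^2*z^2 + 4*x*y*z - 4*x^2 + 2
trace(b a b^2 a b a^-3) = trace(a^-1 b a b^2 a b a^-1)*trace(a) - trace(a^-1 b a b^2 a b) = x^3*y^2*z^2 - 2*x^4*y*z - x^2*y*z^3 + x^5 + x^3*z^2 - 2*x*y^2*z^2 + 6*x^2*y*z + y*z^3 - 5*x^3 - x*z^2 - 2*y*z + 5*x
so trace(b a^-4 b a b^2 a) = trace(b a b^2 a b a^-3)*trace(a) - trace(b a b^2 a b a^-2) = x^4*y^2*z^2 - 2*x^5*y*z - x^3*y*z^3 + x^6 + x^4*z^2 - 3*x^2*y^2*z^2 + 8*x^3*y*z + 2*x*y*z^3 - 6*x^4 - 2*x^2*z^2 + y^2*z^2 - 6*x*y*z + 9*x^2 - 2
reduce: trace(b a^-4 b a b^2 a^-1) = trace(b a^-4 b a b^2)*trace(a) - trace(b a^-4 b a b^2 a) = x^5*y^3*z - x^6*y^2 - 2*x^4*y^2*z^2 + x^5*y*z - 3*x^3*y^3*z + x^3*y*z^3 + 4*x^4*y^2 + 5*x^2*y^2*z^2 - 4*x^3*y*z + x*y^3*z - 2*x*y*z^3 + x^4 - 3*x^2*y^2 - y^2*z^2 + 4*x*y*z - 4*x^2 + 2
so trace(b^2 a^-2 b a^-4 b a) = trace(b a^-4 b a b^2 a^-1)*trace(a) - trace(b a^-4 b a b^2) = x^6*y^3*z - x^7*y^2 - 2*x^5*y^2*z^2 + x^6*y*z - 4*x^4*y^3*z + x^4*y*z^3 + 5*x^5*y^2 + 6*x^3*y^2*z^2 - 3*x^4*y*z + 4*x^2*y^3*z - 2*x^2*y*z^3 - 7*x^3*y^2 - x^3*z^2 - 3*x*y^2*z^2 - y^3*z + x^3 + 3*x*y^2 + 2*x*z^2 + 2*y*z - 3*x
so trace(b^2 a^-2 b a^-4 b a^-1) = trace(b^2 a^-2 b a^-4 b)*trace(a) - trace(b^2 a^-2 b a^-4 b a) = x^7*y^4 - 3*x^6*y^3*z - x^7*y^2 - 4*x^5*y^4 + 3*x^5*y^2*z^2 + 2*x^6*y*z + 10*x^4*y^3*z - x^4*y*z^3 + 4*x^5*y^2 - x^5*z^2 + 4*x^3*y^4 - 8*x^3*y^2*z^2 - 7*x^4*y*z - 7*x^2*y^3*z + 2*x^2*y*z^3 - 4*x^3*y^2 + 3*x^3*z^2 - x*y^4 + 3*x*y^2*z^2 + 6*x^2*y*z + y^3*z + x*y^2 - 2*x*z^2 - 2*y*z + x
reduce: trace(a^-1 b a^-2 b^2 a^-2 b a^-3) = trace(b^2 a^-2 b a^-4 b a^-1)*trace(a) - trace(b^2 a^-2 b a^-4 b) = x^8*y^4 - 3*x^7*y^3*z - x^8*y^2 - 5*x^6*y^4 + 3*x^6*y^2*z^2 + 2*x^7*y*z + 12*x^5*y^3*z - x^5*y*z^3 + 6*x^6*y^2 - x^6*z^2 + 8*x^4*y^4 - 9*x^4*y^2*z^2 - 10*x^5*y*z - 13*x^3*y^3*z + 2*x^3*y*z^3 - 13*x^4*y^2 + 4*x^4*z^2 - 5*x^2*y^4 + 5*x^2*y^2*z^2 + 16*x^3*y*z + 4*x*y^3*z + 12*x^2*y^2 - 4*x^2*z^2 + y^4 - 8*x*y*z - 4*y^2 + 2

x^8*y^4 - 3*x^7*y^3*z - x^8*y^2 - 5*x^6*y^4 + 3*x^6*y^2*z^2 + 2*x^7*y*z + 12*x^5*y^3*z - x^5*y*z^3 + 6*x^6*y^2 - x^6*z^2 + 8*x^4*y^4 - 9*x^4*y^2*z^2 - 10*x^5*y*z - 13*x^3*y^3*z + 2*x^3*y*z^3 - 13*x^4*y^2 + 4*x^4*z^2 - 5*x^2*y^4 + 5*x^2*y^2*z^2 + 16*x^3*y*z + 4*x*y^3*z + 12*x^2*y^2 - 4*x^2*z^2 + y^4 - 8*x*y*z - 4*y^2 + 2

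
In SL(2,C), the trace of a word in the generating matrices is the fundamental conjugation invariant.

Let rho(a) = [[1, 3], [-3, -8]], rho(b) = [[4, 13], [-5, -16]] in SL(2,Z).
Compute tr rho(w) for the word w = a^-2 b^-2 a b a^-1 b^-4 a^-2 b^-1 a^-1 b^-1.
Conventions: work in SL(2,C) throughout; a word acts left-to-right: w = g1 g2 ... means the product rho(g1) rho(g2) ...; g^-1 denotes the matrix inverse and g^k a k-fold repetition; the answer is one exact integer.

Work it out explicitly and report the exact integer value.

-125484617561442

rho(a^-1) = [[-8, -3], [3, 1]]
... * rho(a^-1) = [[-8, -3], [3, 1]]  ->  [[55, 21], [-21, -8]]
... * rho(b^-1) = [[-16, -13], [5, 4]]  ->  [[-775, -631], [296, 241]]
... * rho(b^-1) = [[-16, -13], [5, 4]]  ->  [[9245, 7551], [-3531, -2884]]
... * rho(a) = [[1, 3], [-3, -8]]  ->  [[-13408, -32673], [5121, 12479]]
... * rho(b) = [[4, 13], [-5, -16]]  ->  [[109733, 348464], [-41911, -133091]]
... * rho(a^-1) = [[-8, -3], [3, 1]]  ->  [[167528, 19265], [-63985, -7358]]
... * rho(b^-1) = [[-16, -13], [5, 4]]  ->  [[-2584123, -2100804], [986970, 802373]]
... * rho(b^-1) = [[-16, -13], [5, 4]]  ->  [[30841948, 25190383], [-11779655, -9621118]]
... * rho(b^-1) = [[-16, -13], [5, 4]]  ->  [[-367519253, -300183792], [140368890, 114651043]]
... * rho(b^-1) = [[-16, -13], [5, 4]]  ->  [[4379389088, 3577015121], [-1672647025, -1366191398]]
... * rho(a^-1) = [[-8, -3], [3, 1]]  ->  [[-24304067341, -9561152143], [9282602006, 3651749677]]
... * rho(a^-1) = [[-8, -3], [3, 1]]  ->  [[165749082299, 63351049880], [-63305567017, -24196056341]]
... * rho(b^-1) = [[-16, -13], [5, 4]]  ->  [[-2335230067384, -1901333870367], [891908790567, 726188145857]]
... * rho(a^-1) = [[-8, -3], [3, 1]]  ->  [[12977838927971, 5104356331785], [-4956705886965, -1949538225844]]
... * rho(b^-1) = [[-16, -13], [5, 4]]  ->  [[-182123641188611, -148294480736483], [69559603062220, 56639023627169]]
tr = -182123641188611 + 56639023627169 = -125484617561442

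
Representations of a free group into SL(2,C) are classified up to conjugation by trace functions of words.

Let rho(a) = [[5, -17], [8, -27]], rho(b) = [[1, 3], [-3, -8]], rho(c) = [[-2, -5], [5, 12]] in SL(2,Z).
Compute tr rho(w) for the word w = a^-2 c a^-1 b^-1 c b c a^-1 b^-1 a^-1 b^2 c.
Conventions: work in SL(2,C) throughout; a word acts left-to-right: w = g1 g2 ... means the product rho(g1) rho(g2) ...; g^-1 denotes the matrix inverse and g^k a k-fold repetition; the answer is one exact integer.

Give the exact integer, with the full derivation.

-139319067164028

rho(a^-1) = [[-27, 17], [-8, 5]]
... * rho(a^-1) = [[-27, 17], [-8, 5]]  ->  [[593, -374], [176, -111]]
... * rho(c) = [[-2, -5], [5, 12]]  ->  [[-3056, -7453], [-907, -2212]]
... * rho(a^-1) = [[-27, 17], [-8, 5]]  ->  [[142136, -89217], [42185, -26479]]
... * rho(b^-1) = [[-8, -3], [3, 1]]  ->  [[-1404739, -515625], [-416917, -153034]]
... * rho(c) = [[-2, -5], [5, 12]]  ->  [[231353, 836195], [68664, 248177]]
... * rho(b) = [[1, 3], [-3, -8]]  ->  [[-2277232, -5995501], [-675867, -1779424]]
... * rho(c) = [[-2, -5], [5, 12]]  ->  [[-25423041, -60559852], [-7545386, -17973753]]
... * rho(a^-1) = [[-27, 17], [-8, 5]]  ->  [[1170900923, -734990957], [347515446, -218140327]]
... * rho(b^-1) = [[-8, -3], [3, 1]]  ->  [[-11572180255, -4247693726], [-3434544549, -1260686665]]
... * rho(a^-1) = [[-27, 17], [-8, 5]]  ->  [[346430416693, -217965532965], [102818196143, -64690690658]]
... * rho(b) = [[1, 3], [-3, -8]]  ->  [[1000327015588, 2783015513799], [296890268117, 825980113693]]
... * rho(b) = [[1, 3], [-3, -8]]  ->  [[-7348719525809, -19263143063628], [-2181050072962, -5717170105193]]
... * rho(c) = [[-2, -5], [5, 12]]  ->  [[-81618276266522, -194414119134491], [-24223750380041, -57700790897506]]
tr = -81618276266522 + -57700790897506 = -139319067164028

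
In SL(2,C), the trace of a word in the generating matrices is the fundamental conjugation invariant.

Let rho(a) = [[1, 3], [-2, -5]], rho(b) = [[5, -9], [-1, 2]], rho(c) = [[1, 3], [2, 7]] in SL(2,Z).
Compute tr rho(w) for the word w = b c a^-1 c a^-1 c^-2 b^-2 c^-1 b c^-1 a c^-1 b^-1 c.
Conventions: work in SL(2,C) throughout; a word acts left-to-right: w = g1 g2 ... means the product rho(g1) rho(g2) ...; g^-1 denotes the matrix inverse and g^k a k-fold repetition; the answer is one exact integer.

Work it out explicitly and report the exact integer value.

66775660

rho(b) = [[5, -9], [-1, 2]]
... * rho(c) = [[1, 3], [2, 7]]  ->  [[-13, -48], [3, 11]]
... * rho(a^-1) = [[-5, -3], [2, 1]]  ->  [[-31, -9], [7, 2]]
... * rho(c) = [[1, 3], [2, 7]]  ->  [[-49, -156], [11, 35]]
... * rho(a^-1) = [[-5, -3], [2, 1]]  ->  [[-67, -9], [15, 2]]
... * rho(c^-1) = [[7, -3], [-2, 1]]  ->  [[-451, 192], [101, -43]]
... * rho(c^-1) = [[7, -3], [-2, 1]]  ->  [[-3541, 1545], [793, -346]]
... * rho(b^-1) = [[2, 9], [1, 5]]  ->  [[-5537, -24144], [1240, 5407]]
... * rho(b^-1) = [[2, 9], [1, 5]]  ->  [[-35218, -170553], [7887, 38195]]
... * rho(c^-1) = [[7, -3], [-2, 1]]  ->  [[94580, -64899], [-21181, 14534]]
... * rho(b) = [[5, -9], [-1, 2]]  ->  [[537799, -981018], [-120439, 219697]]
... * rho(c^-1) = [[7, -3], [-2, 1]]  ->  [[5726629, -2594415], [-1282467, 581014]]
... * rho(a) = [[1, 3], [-2, -5]]  ->  [[10915459, 30151962], [-2444495, -6752471]]
... * rho(c^-1) = [[7, -3], [-2, 1]]  ->  [[16104289, -2594415], [-3606523, 581014]]
... * rho(b^-1) = [[2, 9], [1, 5]]  ->  [[29614163, 131966526], [-6632032, -29553637]]
... * rho(c) = [[1, 3], [2, 7]]  ->  [[293547215, 1012608171], [-65739306, -226771555]]
tr = 293547215 + -226771555 = 66775660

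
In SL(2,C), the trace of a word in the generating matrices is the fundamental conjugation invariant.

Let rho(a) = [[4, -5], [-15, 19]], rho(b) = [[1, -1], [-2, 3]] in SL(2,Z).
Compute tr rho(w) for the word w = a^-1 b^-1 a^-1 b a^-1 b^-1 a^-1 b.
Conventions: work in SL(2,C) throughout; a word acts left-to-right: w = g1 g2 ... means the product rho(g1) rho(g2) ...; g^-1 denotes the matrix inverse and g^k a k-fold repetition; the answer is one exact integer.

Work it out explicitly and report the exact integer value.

252002

rho(a^-1) = [[19, 5], [15, 4]]
... * rho(b^-1) = [[3, 1], [2, 1]]  ->  [[67, 24], [53, 19]]
... * rho(a^-1) = [[19, 5], [15, 4]]  ->  [[1633, 431], [1292, 341]]
... * rho(b) = [[1, -1], [-2, 3]]  ->  [[771, -340], [610, -269]]
... * rho(a^-1) = [[19, 5], [15, 4]]  ->  [[9549, 2495], [7555, 1974]]
... * rho(b^-1) = [[3, 1], [2, 1]]  ->  [[33637, 12044], [26613, 9529]]
... * rho(a^-1) = [[19, 5], [15, 4]]  ->  [[819763, 216361], [648582, 171181]]
... * rho(b) = [[1, -1], [-2, 3]]  ->  [[387041, -170680], [306220, -135039]]
tr = 387041 + -135039 = 252002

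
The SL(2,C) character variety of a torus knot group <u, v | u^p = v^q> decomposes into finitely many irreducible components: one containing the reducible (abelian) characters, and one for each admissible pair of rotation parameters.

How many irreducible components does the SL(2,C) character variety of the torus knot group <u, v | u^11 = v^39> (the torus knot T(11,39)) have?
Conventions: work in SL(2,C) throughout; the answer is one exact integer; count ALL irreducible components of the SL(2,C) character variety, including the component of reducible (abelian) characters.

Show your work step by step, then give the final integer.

191

In the torus knot group T(11,39), u^11 = v^39 is central, so an irreducible representation sends it to +I or -I (Schur).
On an irreducible component, tr(u) is locked at 2*cos(pi*alpha/11) for some alpha in 1..10, and tr(v) at 2*cos(pi*beta/39) for some beta in 1..38.
The two central values (-1)^alpha I and (-1)^beta I must be the same matrix, so alpha and beta share a parity.
Enumerate parity-matched pairs: 5*19 odd-odd plus 5*19 even-even gives 190.
That is 190 components of irreducible characters, and with the reducible (abelian) component the total is 191.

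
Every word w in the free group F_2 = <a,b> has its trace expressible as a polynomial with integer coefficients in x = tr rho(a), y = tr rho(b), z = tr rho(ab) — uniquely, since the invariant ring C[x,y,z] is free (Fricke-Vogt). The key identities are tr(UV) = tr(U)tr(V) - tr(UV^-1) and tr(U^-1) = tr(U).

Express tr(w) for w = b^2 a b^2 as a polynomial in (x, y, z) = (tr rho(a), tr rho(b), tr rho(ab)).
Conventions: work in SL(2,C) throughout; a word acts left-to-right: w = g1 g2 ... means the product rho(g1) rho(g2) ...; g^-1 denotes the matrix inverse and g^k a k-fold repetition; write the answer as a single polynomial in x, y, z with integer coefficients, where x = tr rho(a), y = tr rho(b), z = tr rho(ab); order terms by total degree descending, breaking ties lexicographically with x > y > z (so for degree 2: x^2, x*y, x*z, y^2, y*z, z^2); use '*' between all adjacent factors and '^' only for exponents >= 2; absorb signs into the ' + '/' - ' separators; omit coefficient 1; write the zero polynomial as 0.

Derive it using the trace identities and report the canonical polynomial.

reduce: tr(b a b) = tr(b)*tr(a b) - tr(a) = y*z - x
reduce: tr(a b^3) = tr(b)*tr(b a b) - tr(b a) = y^2*z - x*y - z
tr(b^2 a b^2) = tr(b)*tr(a b^3) - tr(a b^2) = y^3*z - x*y^2 - 2*y*z + x

y^3*z - x*y^2 - 2*y*z + x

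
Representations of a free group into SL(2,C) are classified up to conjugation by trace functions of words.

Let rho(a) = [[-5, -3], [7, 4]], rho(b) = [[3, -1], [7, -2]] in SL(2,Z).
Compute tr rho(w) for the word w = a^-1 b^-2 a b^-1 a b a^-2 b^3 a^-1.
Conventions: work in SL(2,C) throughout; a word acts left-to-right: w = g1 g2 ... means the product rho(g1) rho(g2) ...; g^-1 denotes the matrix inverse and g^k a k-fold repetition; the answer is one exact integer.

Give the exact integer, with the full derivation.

rho(a^-1) = [[4, 3], [-7, -5]]
... * rho(b^-1) = [[-2, 1], [-7, 3]]  ->  [[-29, 13], [49, -22]]
... * rho(b^-1) = [[-2, 1], [-7, 3]]  ->  [[-33, 10], [56, -17]]
... * rho(a) = [[-5, -3], [7, 4]]  ->  [[235, 139], [-399, -236]]
... * rho(b^-1) = [[-2, 1], [-7, 3]]  ->  [[-1443, 652], [2450, -1107]]
... * rho(a) = [[-5, -3], [7, 4]]  ->  [[11779, 6937], [-19999, -11778]]
... * rho(b) = [[3, -1], [7, -2]]  ->  [[83896, -25653], [-142443, 43555]]
... * rho(a^-1) = [[4, 3], [-7, -5]]  ->  [[515155, 379953], [-874657, -645104]]
... * rho(a^-1) = [[4, 3], [-7, -5]]  ->  [[-599051, -354300], [1017100, 601549]]
... * rho(b) = [[3, -1], [7, -2]]  ->  [[-4277253, 1307651], [7262143, -2220198]]
... * rho(b) = [[3, -1], [7, -2]]  ->  [[-3678202, 1661951], [6245043, -2821747]]
... * rho(b) = [[3, -1], [7, -2]]  ->  [[599051, 354300], [-1017100, -601549]]
... * rho(a^-1) = [[4, 3], [-7, -5]]  ->  [[-83896, 25653], [142443, -43555]]
tr = -83896 + -43555 = -127451

-127451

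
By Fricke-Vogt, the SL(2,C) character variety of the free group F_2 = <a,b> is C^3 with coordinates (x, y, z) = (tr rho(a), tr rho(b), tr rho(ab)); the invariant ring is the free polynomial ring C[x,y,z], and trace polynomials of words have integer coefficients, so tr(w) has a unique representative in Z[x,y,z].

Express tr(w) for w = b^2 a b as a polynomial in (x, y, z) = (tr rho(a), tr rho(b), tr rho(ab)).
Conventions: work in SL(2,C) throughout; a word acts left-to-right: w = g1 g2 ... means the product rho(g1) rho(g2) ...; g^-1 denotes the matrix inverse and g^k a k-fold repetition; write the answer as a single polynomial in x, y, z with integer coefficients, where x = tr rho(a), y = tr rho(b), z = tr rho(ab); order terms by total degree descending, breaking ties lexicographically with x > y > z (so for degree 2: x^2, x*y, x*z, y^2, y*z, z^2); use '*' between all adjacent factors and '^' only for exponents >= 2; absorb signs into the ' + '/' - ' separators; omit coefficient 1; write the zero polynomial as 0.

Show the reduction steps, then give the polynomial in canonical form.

y^2*z - x*y - z

tr(b a b) = tr(b)*tr(a b) - tr(a)  (reduce the b square) = y*z - x
and tr(b^2 a b) = tr(b)*tr(b a b) - tr(b a)  (reduce the b square) = y^2*z - x*y - z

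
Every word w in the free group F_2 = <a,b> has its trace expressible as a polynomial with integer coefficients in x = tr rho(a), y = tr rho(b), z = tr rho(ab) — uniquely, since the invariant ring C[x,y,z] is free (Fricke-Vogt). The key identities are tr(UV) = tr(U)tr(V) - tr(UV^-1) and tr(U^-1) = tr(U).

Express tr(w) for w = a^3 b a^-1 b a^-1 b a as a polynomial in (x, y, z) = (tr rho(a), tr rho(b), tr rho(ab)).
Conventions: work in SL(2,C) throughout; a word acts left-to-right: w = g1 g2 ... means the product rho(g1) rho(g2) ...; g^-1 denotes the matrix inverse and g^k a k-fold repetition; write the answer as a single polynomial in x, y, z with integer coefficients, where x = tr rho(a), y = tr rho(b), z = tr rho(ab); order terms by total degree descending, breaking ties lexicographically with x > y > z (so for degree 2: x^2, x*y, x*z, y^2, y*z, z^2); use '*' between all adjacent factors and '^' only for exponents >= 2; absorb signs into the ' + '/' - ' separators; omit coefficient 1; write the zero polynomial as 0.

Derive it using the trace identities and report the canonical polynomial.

x^5*y^2*z - x^6*y - x^4*y^3 - 2*x^4*y*z^2 + x^5*z + x^3*z^3 + 5*x^4*y + x^2*y^3 + 3*x^2*y*z^2 - 6*x^3*z - 2*x*y^2*z - 2*x*z^3 - 4*x^2*y + y*z^2 + 7*x*z - y

so tr(b^2 a) = tr(b)*tr(a b) - tr(a)  (reduce the b square) = y*z - x
so tr(b^2) = tr(b)*tr(b) - tr(1)  (reduce the b square) = y^2 - 2
so tr(a b^2 a) = tr(a)*tr(b^2 a) - tr(b^2)  (reduce the a square) = x*y*z - x^2 - y^2 + 2
so tr(b a^3 b) = tr(a)*tr(a b^2 a) - tr(a b^2)  (reduce the a square) = x^2*y*z - x^3 - x*y^2 - y*z + 3*x
so tr(b a^2) = tr(a)*tr(b a) - tr(b)  (reduce the a square) = x*z - y
tr(b a^3) = tr(a)*tr(b a^2) - tr(b a)  (reduce the a square) = x^2*z - x*y - z
so tr(b^3 a^3) = tr(b)*tr(b a^3 b) - tr(b a^3)  (reduce the b square) = x^2*y^2*z - x^3*y - x*y^3 - x^2*z - y^2*z + 4*x*y + z
tr(b^3 a^2) = tr(b)*tr(a^2 b^2) - tr(a^2 b)  (reduce the b square) = x*y^2*z - x^2*y - y^3 - x*z + 3*y
so tr(b^2 a^4 b) = tr(a)*tr(b^3 a^3) - tr(b^3 a^2)  (reduce the a square) = x^3*y^2*z - x^4*y - x^2*y^3 - x^3*z - 2*x*y^2*z + 5*x^2*y + y^3 + 2*x*z - 3*y
tr(b a b a) = tr(a b)*tr(a b) - tr(1)  (split on a) = z^2 - 2
tr(a^2 b a b) = tr(a)*tr(b a b a) - tr(b a b)  (reduce the a square) = x*z^2 - y*z - x
tr(a b a b^2 a) = tr(b)*tr(a^2 b a b) - tr(a^2 b a)  (reduce the b square) = x*y*z^2 - x^2*z - y^2*z + z
tr(a b a b^2) = tr(b)*tr(a b a b) - tr(a b a)  (reduce the b square) = y*z^2 - x*z - y
so tr(a b a b^2 a^2) = tr(a)*tr(a b a b^2 a) - tr(a b a b^2)  (reduce the a square) = x^2*y*z^2 - x^3*z - x*y^2*z - y*z^2 + 2*x*z + y
reduce: tr(b^2 a^4 b a) = tr(a)*tr(a b a b^2 a^2) - tr(a b a b^2 a)  (reduce the a square) = x^3*y*z^2 - x^4*z - x^2*y^2*z - 2*x*y*z^2 + 3*x^2*z + y^2*z + x*y - z
tr(b a^4 b a^-1 b) = tr(b^2 a^4 b)*tr(a) - tr(b^2 a^4 b a)  (eliminate a^-1) = x^4*y^2*z - x^5*y - x^3*y^3 - x^3*y*z^2 - x^2*y^2*z + 5*x^3*y + x*y^3 + 2*x*y*z^2 - x^2*z - y^2*z - 4*x*y + z
tr(b a b a^3) = tr(a)*tr(b a b a^2) - tr(b a b a)  (reduce the a square) = x^2*z^2 - x*y*z - x^2 - z^2 + 2
so tr(a b a^4 b) = tr(a)*tr(b a b a^3) - tr(b a b a^2)  (reduce the a square) = x^3*z^2 - x^2*y*z - x^3 - 2*x*z^2 + y*z + 3*x
tr(a^2 b a^2) = tr(a)*tr(a b a^2) - tr(a b a)  (reduce the a square) = x^3*z - x^2*y - 2*x*z + y
reduce: tr(a b a^4) = tr(a)*tr(a^2 b a^2) - tr(a^2 b a)  (reduce the a square) = x^4*z - x^3*y - 3*x^2*z + 2*x*y + z
so tr(b a b a^4 b) = tr(b)*tr(a b a^4 b) - tr(a b a^4)  (reduce the b square) = x^3*y*z^2 - x^4*z - x^2*y^2*z - 2*x*y*z^2 + 3*x^2*z + y^2*z + x*y - z
tr(b a b a b a) = tr(b a b a)*tr(b a) - tr(a b)  (split on b) = z^3 - 3*z
tr(b a b a b a^2) = tr(a)*tr(b a b a b a) - tr(b a b a b)  (reduce the a square) = x*z^3 - y*z^2 - 2*x*z + y
tr(b a b a b a^3) = tr(a)*tr(b a b a b a^2) - tr(b a b a b a)  (reduce the a square) = x^2*z^3 - x*y*z^2 - 2*x^2*z - z^3 + x*y + 3*z
so tr(b a b a^4 b a) = tr(a)*tr(b a b a b a^3) - tr(b a b a b a^2)  (reduce the a square) = x^3*z^3 - x^2*y*z^2 - 2*x^3*z - 2*x*z^3 + x^2*y + y*z^2 + 5*x*z - y
tr(b a^4 b a^-1 b a) = tr(b a b a^4 b)*tr(a) - tr(b a b a^4 b a)  (eliminate a^-1) = x^4*y*z^2 - x^5*z - x^3*y^2*z - x^3*z^3 - x^2*y*z^2 + 5*x^3*z + x*y^2*z + 2*x*z^3 - y*z^2 - 6*x*z + y
reduce: tr(a^3 b a^-1 b a^-1 b a) = tr(b a^4 b a^-1 b)*tr(a) - tr(b a^4 b a^-1 b a)  (eliminate a^-1) = x^5*y^2*z - x^6*y - x^4*y^3 - 2*x^4*y*z^2 + x^5*z + x^3*z^3 + 5*x^4*y + x^2*y^3 + 3*x^2*y*z^2 - 6*x^3*z - 2*x*y^2*z - 2*x*z^3 - 4*x^2*y + y*z^2 + 7*x*z - y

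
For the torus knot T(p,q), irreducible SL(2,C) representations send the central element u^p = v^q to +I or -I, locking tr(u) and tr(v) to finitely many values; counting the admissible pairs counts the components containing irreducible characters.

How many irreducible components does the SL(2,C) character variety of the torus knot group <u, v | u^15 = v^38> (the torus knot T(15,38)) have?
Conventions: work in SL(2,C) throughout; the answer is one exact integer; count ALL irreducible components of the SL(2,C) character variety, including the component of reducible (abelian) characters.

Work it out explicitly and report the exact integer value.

For T(15,38): irreducibility forces the central element u^15 = v^38 to one of +I, -I.
This locks tr(u) to 2*cos(pi*alpha/15), alpha in 1..14, and tr(v) to 2*cos(pi*beta/38), beta in 1..37, on each component of irreducible characters.
u^15 = (-1)^alpha I and v^38 = (-1)^beta I must agree, so alpha and beta have equal parity.
count pairs: odd alpha (7 choices) x odd beta (19), plus even alpha (7) x even beta (18): 7*19 + 7*18 = 259.
That is 259 components of irreducible characters, and with the reducible (abelian) component the total is 260.

260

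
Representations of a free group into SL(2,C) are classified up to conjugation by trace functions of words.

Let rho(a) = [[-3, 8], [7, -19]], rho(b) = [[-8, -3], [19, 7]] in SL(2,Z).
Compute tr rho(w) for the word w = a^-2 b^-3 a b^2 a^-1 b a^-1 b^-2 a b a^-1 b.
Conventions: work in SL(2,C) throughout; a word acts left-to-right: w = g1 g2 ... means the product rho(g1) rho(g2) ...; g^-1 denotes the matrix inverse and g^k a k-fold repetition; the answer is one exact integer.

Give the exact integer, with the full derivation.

0

rho(a^-1) = [[-19, -8], [-7, -3]]
... * rho(a^-1) = [[-19, -8], [-7, -3]]  ->  [[417, 176], [154, 65]]
... * rho(b^-1) = [[7, 3], [-19, -8]]  ->  [[-425, -157], [-157, -58]]
... * rho(b^-1) = [[7, 3], [-19, -8]]  ->  [[8, -19], [3, -7]]
... * rho(b^-1) = [[7, 3], [-19, -8]]  ->  [[417, 176], [154, 65]]
... * rho(a) = [[-3, 8], [7, -19]]  ->  [[-19, -8], [-7, -3]]
... * rho(b) = [[-8, -3], [19, 7]]  ->  [[0, 1], [-1, 0]]
... * rho(b) = [[-8, -3], [19, 7]]  ->  [[19, 7], [8, 3]]
... * rho(a^-1) = [[-19, -8], [-7, -3]]  ->  [[-410, -173], [-173, -73]]
... * rho(b) = [[-8, -3], [19, 7]]  ->  [[-7, 19], [-3, 8]]
... * rho(a^-1) = [[-19, -8], [-7, -3]]  ->  [[0, -1], [1, 0]]
... * rho(b^-1) = [[7, 3], [-19, -8]]  ->  [[19, 8], [7, 3]]
... * rho(b^-1) = [[7, 3], [-19, -8]]  ->  [[-19, -7], [-8, -3]]
... * rho(a) = [[-3, 8], [7, -19]]  ->  [[8, -19], [3, -7]]
... * rho(b) = [[-8, -3], [19, 7]]  ->  [[-425, -157], [-157, -58]]
... * rho(a^-1) = [[-19, -8], [-7, -3]]  ->  [[9174, 3871], [3389, 1430]]
... * rho(b) = [[-8, -3], [19, 7]]  ->  [[157, -425], [58, -157]]
tr = 157 + -157 = 0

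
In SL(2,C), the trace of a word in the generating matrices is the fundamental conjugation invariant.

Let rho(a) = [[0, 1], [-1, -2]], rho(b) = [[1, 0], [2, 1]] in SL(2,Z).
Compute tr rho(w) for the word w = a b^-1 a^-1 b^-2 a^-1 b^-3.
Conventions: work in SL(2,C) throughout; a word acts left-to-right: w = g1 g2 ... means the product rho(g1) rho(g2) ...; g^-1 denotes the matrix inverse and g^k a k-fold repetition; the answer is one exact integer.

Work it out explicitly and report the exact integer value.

-14

rho(a) = [[0, 1], [-1, -2]]
... * rho(b^-1) = [[1, 0], [-2, 1]]  ->  [[-2, 1], [3, -2]]
... * rho(a^-1) = [[-2, -1], [1, 0]]  ->  [[5, 2], [-8, -3]]
... * rho(b^-1) = [[1, 0], [-2, 1]]  ->  [[1, 2], [-2, -3]]
... * rho(b^-1) = [[1, 0], [-2, 1]]  ->  [[-3, 2], [4, -3]]
... * rho(a^-1) = [[-2, -1], [1, 0]]  ->  [[8, 3], [-11, -4]]
... * rho(b^-1) = [[1, 0], [-2, 1]]  ->  [[2, 3], [-3, -4]]
... * rho(b^-1) = [[1, 0], [-2, 1]]  ->  [[-4, 3], [5, -4]]
... * rho(b^-1) = [[1, 0], [-2, 1]]  ->  [[-10, 3], [13, -4]]
tr = -10 + -4 = -14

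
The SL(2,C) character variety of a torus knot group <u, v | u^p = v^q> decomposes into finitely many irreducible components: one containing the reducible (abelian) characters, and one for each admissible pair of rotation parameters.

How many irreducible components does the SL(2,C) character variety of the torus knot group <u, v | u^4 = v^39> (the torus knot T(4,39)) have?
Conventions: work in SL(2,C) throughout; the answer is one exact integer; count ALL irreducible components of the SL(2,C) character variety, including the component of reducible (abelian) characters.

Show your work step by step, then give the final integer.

58

Gamma = < u, v | u^4 = v^39 > (torus knot T(4,39)); the central element u^4 = v^39 acts as +I or -I in any irreducible SL(2,C) representation.
This locks tr(u) to 2*cos(pi*alpha/4), alpha in 1..3, and tr(v) to 2*cos(pi*beta/39), beta in 1..38, on each component of irreducible characters.
u^4 = (-1)^alpha I and v^39 = (-1)^beta I must agree, so alpha and beta have equal parity.
Counting: 2 odd alphas x 19 odd betas + 1 even alphas x 19 even betas = 38 + 19 = 57.
components with irreducible characters: 57; plus the single component of reducible (abelian) characters: total 58.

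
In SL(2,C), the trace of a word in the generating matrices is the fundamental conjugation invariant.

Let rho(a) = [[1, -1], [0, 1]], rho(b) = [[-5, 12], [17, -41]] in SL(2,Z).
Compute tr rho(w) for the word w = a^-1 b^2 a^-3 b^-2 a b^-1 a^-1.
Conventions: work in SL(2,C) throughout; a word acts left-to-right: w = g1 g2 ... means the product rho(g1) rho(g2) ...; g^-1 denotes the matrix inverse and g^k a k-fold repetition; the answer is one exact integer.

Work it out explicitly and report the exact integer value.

rho(a^-1) = [[1, 1], [0, 1]]
... * rho(b) = [[-5, 12], [17, -41]]  ->  [[12, -29], [17, -41]]
... * rho(b) = [[-5, 12], [17, -41]]  ->  [[-553, 1333], [-782, 1885]]
... * rho(a^-1) = [[1, 1], [0, 1]]  ->  [[-553, 780], [-782, 1103]]
... * rho(a^-1) = [[1, 1], [0, 1]]  ->  [[-553, 227], [-782, 321]]
... * rho(a^-1) = [[1, 1], [0, 1]]  ->  [[-553, -326], [-782, -461]]
... * rho(b^-1) = [[-41, -12], [-17, -5]]  ->  [[28215, 8266], [39899, 11689]]
... * rho(b^-1) = [[-41, -12], [-17, -5]]  ->  [[-1297337, -379910], [-1834572, -537233]]
... * rho(a) = [[1, -1], [0, 1]]  ->  [[-1297337, 917427], [-1834572, 1297339]]
... * rho(b^-1) = [[-41, -12], [-17, -5]]  ->  [[37594558, 10980909], [53162689, 15528169]]
... * rho(a^-1) = [[1, 1], [0, 1]]  ->  [[37594558, 48575467], [53162689, 68690858]]
tr = 37594558 + 68690858 = 106285416

106285416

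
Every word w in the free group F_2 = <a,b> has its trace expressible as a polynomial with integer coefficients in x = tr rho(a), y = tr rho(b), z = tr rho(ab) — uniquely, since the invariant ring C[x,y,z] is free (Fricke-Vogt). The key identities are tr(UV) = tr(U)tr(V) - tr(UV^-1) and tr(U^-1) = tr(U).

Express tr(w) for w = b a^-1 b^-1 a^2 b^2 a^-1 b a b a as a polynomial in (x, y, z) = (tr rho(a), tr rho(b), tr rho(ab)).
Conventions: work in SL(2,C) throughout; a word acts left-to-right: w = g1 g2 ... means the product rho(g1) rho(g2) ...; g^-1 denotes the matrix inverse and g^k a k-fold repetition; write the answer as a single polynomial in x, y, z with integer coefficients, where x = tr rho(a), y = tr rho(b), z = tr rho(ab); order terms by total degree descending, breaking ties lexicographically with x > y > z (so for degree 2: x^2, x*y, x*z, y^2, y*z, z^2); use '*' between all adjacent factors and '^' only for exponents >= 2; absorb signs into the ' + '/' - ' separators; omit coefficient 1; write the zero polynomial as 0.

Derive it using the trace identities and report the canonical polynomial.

tr(a b a b) = tr(b a) tr(b a) - tr(1) = z^2 - 2
tr(a b a b a b) = tr(a b a b) tr(a b) - tr(b a) = z^3 - 3*z
tr(b a b) = tr(b) tr(a b) - tr(a) = y*z - x
tr(a b a b a) = tr(a) tr(b a b a) - tr(b a b) = x*z^2 - y*z - x
tr(a b a b a b^2) = tr(b) tr(a b a b a b) - tr(a b a b a) = y*z^3 - x*z^2 - 2*y*z + x
tr(b a b a b a b^2) = tr(b) tr(a b a b a b^2) - tr(a b a b a b) = y^2*z^3 - x*y*z^2 - 2*y^2*z - z^3 + x*y + 3*z
use: tr(a b a b a b a b) = tr(a b) tr(a b a b a b) - tr(a^-1 b^-1 a^-1 b^-1) = z^4 - 4*z^2 + 2
use: tr(a b a) = tr(a) tr(b a) - tr(b) = x*z - y
tr(b a b a b) = tr(b) tr(a b a b) - tr(a b a) = y*z^2 - x*z - y
apply: tr(a b a b a b a) = tr(a) tr(b a b a b a) - tr(b a b a b) = x*z^3 - y*z^2 - 2*x*z + y
use: tr(b a b a b a b^2 a) = tr(b) tr(a b a b a b a b) - tr(a b a b a b a) = y*z^4 - x*z^3 - 3*y*z^2 + 2*x*z + y
use: tr(a b^2 a^-1 b a b a b) = tr(b a b a b a b^2) tr(a) - tr(b a b a b a b^2 a) = x*y^2*z^3 - x^2*y*z^2 - y*z^4 - 2*x*y^2*z + x^2*y + 3*y*z^2 + x*z - y
use: tr(b^2 a b a b) = tr(b) tr(a b a b^2) - tr(a b a b) = y^2*z^2 - x*y*z - y^2 - z^2 + 2
tr(a b a b a^2 b^2) = tr(a) tr(b^2 a b a b a) - tr(b^2 a b a b) = x*y*z^3 - x^2*z^2 - y^2*z^2 - x*y*z + x^2 + y^2 + z^2 - 2
apply: tr(a^2 b^3 a b a b) = tr(b) tr(a b a b a^2 b^2) - tr(a b a b a^2 b) = x*y^2*z^3 - x^2*y*z^2 - y^3*z^2 - x*y^2*z - x*z^3 + x^2*y + y^3 + 2*y*z^2 + 2*x*z - 3*y
tr(a b a^2) = tr(a) tr(b a^2) - tr(b a) = x^2*z - x*y - z
tr(b a b a^2 b) = tr(b) tr(a b a^2 b) - tr(a b a^2) = x*y*z^2 - x^2*z - y^2*z + z
tr(a b^3 a b a) = tr(b) tr(b a b a^2 b) - tr(b a b a^2) = x*y^2*z^2 - x^2*y*z - y^3*z - x*z^2 + 2*y*z + x
tr(a^2 b^3 a b a) = tr(a) tr(a b^3 a b a) - tr(a b^3 a b) = x^2*y^2*z^2 - x^3*y*z - x*y^3*z - x^2*z^2 - y^2*z^2 + 3*x*y*z + x^2 + y^2 + z^2 - 2
tr(b a b a b^2 a^2 b^2) = tr(b) tr(a^2 b^3 a b a b) - tr(a^2 b^3 a b a) = x*y^3*z^3 - 2*x^2*y^2*z^2 - y^4*z^2 + x^3*y*z - x*y*z^3 + x^2*y^2 + x^2*z^2 + y^4 + 3*y^2*z^2 - x*y*z - x^2 - 4*y^2 - z^2 + 2
apply: tr(a b a b a b^2 a^2 b) = tr(a) tr(b a b a b a b^2 a) - tr(b a b a b a b^2) = x*y*z^4 - x^2*z^3 - y^2*z^3 - 2*x*y*z^2 + 2*x^2*z + 2*y^2*z + z^3 - 3*z
tr(a b a b a b^2 a) = tr(a) tr(b a b a b^2 a) - tr(b a b a b^2) = x*y*z^3 - x^2*z^2 - y^2*z^2 - x*y*z + x^2 + y^2 + z^2 - 2
tr(a b a b a b^2 a^2) = tr(a) tr(a b a b a b^2 a) - tr(a b a b a b^2) = x^2*y*z^3 - x^3*z^2 - x*y^2*z^2 - x^2*y*z - y*z^3 + x^3 + x*y^2 + 2*x*z^2 + 2*y*z - 3*x
tr(b a b a b^2 a^2 b^2 a) = tr(b) tr(a b a b a b^2 a^2 b) - tr(a b a b a b^2 a^2) = x*y^2*z^4 - 2*x^2*y*z^3 - y^3*z^3 + x^3*z^2 - x*y^2*z^2 + 3*x^2*y*z + 2*y^3*z + 2*y*z^3 - x^3 - x*y^2 - 2*x*z^2 - 5*y*z + 3*x
tr(b a^2 b^2 a^-1 b a b a b) = tr(b a b a b^2 a^2 b^2) tr(a) - tr(b a b a b^2 a^2 b^2 a) = x^2*y^3*z^3 - 2*x^3*y^2*z^2 - x*y^4*z^2 - x*y^2*z^4 + x^4*y*z + x^2*y*z^3 + y^3*z^3 + x^3*y^2 + x*y^4 + 4*x*y^2*z^2 - 4*x^2*y*z - 2*y^3*z - 2*y*z^3 - 3*x*y^2 + x*z^2 + 5*y*z - x
use: tr(a b a b a b a^2 b) = tr(a) tr(b a b a b a b a) - tr(b a b a b a b) = x*z^4 - y*z^3 - 3*x*z^2 + 2*y*z + x
use: tr(a b a b a b a^2) = tr(a) tr(b a b a b a^2) - tr(b a b a b a) = x^2*z^3 - x*y*z^2 - 2*x^2*z - z^3 + x*y + 3*z
apply: tr(b a b a b a b a^2 b) = tr(b) tr(a b a b a b a^2 b) - tr(a b a b a b a^2) = x*y*z^4 - x^2*z^3 - y^2*z^3 - 2*x*y*z^2 + 2*x^2*z + 2*y^2*z + z^3 - 3*z
apply: tr(b a b a b a b a^2 b^2) = tr(b) tr(b a b a b a b a^2 b) - tr(b a b a b a b a^2) = x*y^2*z^4 - x^2*y*z^3 - y^3*z^3 - 2*x*y^2*z^2 - x*z^4 + 2*x^2*y*z + 2*y^3*z + 2*y*z^3 + 3*x*z^2 - 5*y*z - x
tr(a b a b a b a b a b) = tr(b a b a b a b a) tr(b a) - tr(a b a b a b) = z^5 - 5*z^3 + 5*z
tr(b^2 a b a b a b a b a) = tr(b) tr(a b a b a b a b a b) - tr(a b a b a b a b a) = y*z^5 - x*z^4 - 4*y*z^3 + 3*x*z^2 + 3*y*z - x
apply: tr(b^2 a b a b a b a b) = tr(b) tr(b a b a b a b a b) - tr(b a b a b a b a) = y^2*z^4 - x*y*z^3 - 3*y^2*z^2 - z^4 + 2*x*y*z + y^2 + 4*z^2 - 2
use: tr(b a b a b a b a^2 b^2 a) = tr(a) tr(b^2 a b a b a b a b a) - tr(b^2 a b a b a b a b) = x*y*z^5 - x^2*z^4 - y^2*z^4 - 3*x*y*z^3 + 3*x^2*z^2 + 3*y^2*z^2 + z^4 + x*y*z - x^2 - y^2 - 4*z^2 + 2
tr(b a^2 b^2 a^-1 b a b a b a) = tr(b a b a b a b a^2 b^2) tr(a) - tr(b a b a b a b a^2 b^2 a) = x^2*y^2*z^4 - x^3*y*z^3 - x*y^3*z^3 - x*y*z^5 - 2*x^2*y^2*z^2 + y^2*z^4 + 2*x^3*y*z + 2*x*y^3*z + 5*x*y*z^3 - 3*y^2*z^2 - z^4 - 6*x*y*z + y^2 + 4*z^2 - 2
tr(a^2 b^2 a^-1 b a b a b a^-1 b) = tr(b a^2 b^2 a^-1 b a b a b) tr(a) - tr(b a^2 b^2 a^-1 b a b a b a) = x^3*y^3*z^3 - 2*x^4*y^2*z^2 - x^2*y^4*z^2 - 2*x^2*y^2*z^4 + x^5*y*z + 2*x^3*y*z^3 + 2*x*y^3*z^3 + x*y*z^5 + x^4*y^2 + x^2*y^4 + 6*x^2*y^2*z^2 - y^2*z^4 - 6*x^3*y*z - 4*x*y^3*z - 7*x*y*z^3 - 3*x^2*y^2 + x^2*z^2 + 3*y^2*z^2 + z^4 + 11*x*y*z - x^2 - y^2 - 4*z^2 + 2
apply: tr(b a^-1 b^-1 a^2 b^2 a^-1 b a b a) = tr(a^2 b^2 a^-1 b a b a b a^-1) tr(b) - tr(a^2 b^2 a^-1 b a b a b a^-1 b) = -x^3*y^3*z^3 + 2*x^4*y^2*z^2 + x^2*y^4*z^2 + 2*x^2*y^2*z^4 - x^5*y*z - 2*x^3*y*z^3 - x*y^3*z^3 - x*y*z^5 - x^4*y^2 - x^2*y^4 - 7*x^2*y^2*z^2 + 6*x^3*y*z + 2*x*y^3*z + 7*x*y*z^3 + 4*x^2*y^2 - x^2*z^2 - z^4 - 10*x*y*z + x^2 + 4*z^2 - 2

-x^3*y^3*z^3 + 2*x^4*y^2*z^2 + x^2*y^4*z^2 + 2*x^2*y^2*z^4 - x^5*y*z - 2*x^3*y*z^3 - x*y^3*z^3 - x*y*z^5 - x^4*y^2 - x^2*y^4 - 7*x^2*y^2*z^2 + 6*x^3*y*z + 2*x*y^3*z + 7*x*y*z^3 + 4*x^2*y^2 - x^2*z^2 - z^4 - 10*x*y*z + x^2 + 4*z^2 - 2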